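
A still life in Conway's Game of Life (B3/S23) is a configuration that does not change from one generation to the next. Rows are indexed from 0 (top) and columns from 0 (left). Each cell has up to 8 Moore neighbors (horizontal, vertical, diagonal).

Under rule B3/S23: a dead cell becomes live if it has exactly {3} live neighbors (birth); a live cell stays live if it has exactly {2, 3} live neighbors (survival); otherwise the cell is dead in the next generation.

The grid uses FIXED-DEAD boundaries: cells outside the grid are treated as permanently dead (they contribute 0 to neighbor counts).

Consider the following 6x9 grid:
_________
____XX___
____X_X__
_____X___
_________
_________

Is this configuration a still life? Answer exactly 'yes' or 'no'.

Answer: yes

Derivation:
Compute generation 1 and compare to generation 0 (given above):
Generation 1:
_________
____XX___
____X_X__
_____X___
_________
_________
The grids are IDENTICAL -> still life.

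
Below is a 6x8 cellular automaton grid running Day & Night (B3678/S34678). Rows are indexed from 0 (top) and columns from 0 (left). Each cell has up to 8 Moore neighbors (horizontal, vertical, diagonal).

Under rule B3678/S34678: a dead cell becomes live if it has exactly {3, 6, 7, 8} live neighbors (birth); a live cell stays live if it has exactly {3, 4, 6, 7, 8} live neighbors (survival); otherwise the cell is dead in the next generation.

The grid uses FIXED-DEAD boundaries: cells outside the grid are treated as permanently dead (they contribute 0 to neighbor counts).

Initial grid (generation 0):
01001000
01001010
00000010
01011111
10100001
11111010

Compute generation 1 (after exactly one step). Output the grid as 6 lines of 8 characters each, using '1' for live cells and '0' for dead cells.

Simulating step by step:
Generation 0 (given above): 21 live cells
Generation 1: 16 live cells
(generation 1 grid is the final answer)

Answer: 00000100
00000000
00110110
00100111
11010001
01110000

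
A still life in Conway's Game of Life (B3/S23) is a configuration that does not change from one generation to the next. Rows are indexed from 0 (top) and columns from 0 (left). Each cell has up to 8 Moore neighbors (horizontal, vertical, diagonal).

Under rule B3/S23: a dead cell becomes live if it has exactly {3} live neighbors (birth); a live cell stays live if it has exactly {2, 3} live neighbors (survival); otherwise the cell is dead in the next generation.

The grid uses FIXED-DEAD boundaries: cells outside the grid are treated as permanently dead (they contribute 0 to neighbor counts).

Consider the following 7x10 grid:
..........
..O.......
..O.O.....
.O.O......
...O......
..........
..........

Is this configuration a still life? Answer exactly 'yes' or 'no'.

Answer: no

Derivation:
Compute generation 1 and compare to generation 0 (given above):
Generation 1:
..........
...O......
.OO.......
...OO.....
..O.......
..........
..........
Cell (1,2) differs: gen0=1 vs gen1=0 -> NOT a still life.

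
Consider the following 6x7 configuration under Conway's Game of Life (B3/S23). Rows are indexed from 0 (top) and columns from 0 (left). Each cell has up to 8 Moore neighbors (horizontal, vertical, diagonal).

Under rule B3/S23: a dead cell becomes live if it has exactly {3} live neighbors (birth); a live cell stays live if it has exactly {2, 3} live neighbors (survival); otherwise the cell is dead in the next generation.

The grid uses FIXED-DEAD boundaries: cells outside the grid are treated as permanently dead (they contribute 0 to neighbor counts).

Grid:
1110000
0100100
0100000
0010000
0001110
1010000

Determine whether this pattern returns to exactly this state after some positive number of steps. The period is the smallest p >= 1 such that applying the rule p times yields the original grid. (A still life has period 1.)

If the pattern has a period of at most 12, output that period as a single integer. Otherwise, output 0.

Answer: 0

Derivation:
Simulating and comparing each generation to the original:
Gen 0 (original, given above): 12 live cells
Gen 1: 14 live cells, differs from original
Gen 2: 8 live cells, differs from original
Gen 3: 7 live cells, differs from original
Gen 4: 4 live cells, differs from original
Gen 5: 3 live cells, differs from original
Gen 6: 2 live cells, differs from original
Gen 7: 0 live cells, differs from original
Gen 8: 0 live cells, differs from original
Gen 9: 0 live cells, differs from original
Gen 10: 0 live cells, differs from original
Gen 11: 0 live cells, differs from original
Gen 12: 0 live cells, differs from original
No period found within 12 steps.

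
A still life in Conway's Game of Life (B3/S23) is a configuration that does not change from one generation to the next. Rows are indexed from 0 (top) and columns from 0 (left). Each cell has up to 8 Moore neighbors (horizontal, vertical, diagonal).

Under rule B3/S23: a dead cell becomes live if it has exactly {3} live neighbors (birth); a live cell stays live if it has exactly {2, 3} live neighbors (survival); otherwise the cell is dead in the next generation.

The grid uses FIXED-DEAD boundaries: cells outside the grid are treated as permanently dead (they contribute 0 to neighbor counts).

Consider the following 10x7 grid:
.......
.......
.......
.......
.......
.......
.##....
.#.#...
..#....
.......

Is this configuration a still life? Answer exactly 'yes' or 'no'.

Compute generation 1 and compare to generation 0 (given above):
Generation 1:
.......
.......
.......
.......
.......
.......
.##....
.#.#...
..#....
.......
The grids are IDENTICAL -> still life.

Answer: yes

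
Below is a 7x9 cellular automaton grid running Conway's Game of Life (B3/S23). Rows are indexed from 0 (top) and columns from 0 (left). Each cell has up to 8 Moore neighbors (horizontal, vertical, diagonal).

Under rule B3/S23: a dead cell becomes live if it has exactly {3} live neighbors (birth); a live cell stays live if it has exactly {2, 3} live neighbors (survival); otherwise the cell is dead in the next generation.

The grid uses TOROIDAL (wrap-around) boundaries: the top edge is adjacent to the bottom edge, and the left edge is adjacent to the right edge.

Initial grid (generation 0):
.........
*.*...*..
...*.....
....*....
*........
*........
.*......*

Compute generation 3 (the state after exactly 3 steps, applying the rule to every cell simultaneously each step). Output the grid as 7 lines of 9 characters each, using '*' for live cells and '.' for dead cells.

Simulating step by step:
Generation 0 (given above): 9 live cells
Generation 1: 7 live cells
**.......
.........
...*.....
.........
.........
**......*
*........
Generation 2: 6 live cells
**.......
.........
.........
.........
*........
**......*
.........
Generation 3: 7 live cells
(generation 3 grid is the final answer)

Answer: .........
.........
.........
.........
**......*
**......*
........*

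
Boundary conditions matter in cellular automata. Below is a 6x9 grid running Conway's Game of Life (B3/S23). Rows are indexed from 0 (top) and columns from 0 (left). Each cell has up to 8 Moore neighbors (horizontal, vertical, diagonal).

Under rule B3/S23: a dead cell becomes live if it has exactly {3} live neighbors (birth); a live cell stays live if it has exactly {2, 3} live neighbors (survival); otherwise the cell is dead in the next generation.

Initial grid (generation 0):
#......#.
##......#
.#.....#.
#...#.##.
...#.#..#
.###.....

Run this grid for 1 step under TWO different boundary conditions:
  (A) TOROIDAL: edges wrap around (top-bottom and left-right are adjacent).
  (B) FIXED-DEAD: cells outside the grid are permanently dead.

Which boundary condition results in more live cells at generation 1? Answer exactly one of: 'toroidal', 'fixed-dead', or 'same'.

Under TOROIDAL boundary, generation 1:
.........
.#.....#.
.#....##.
#...####.
##.#.####
#####...#
Population = 23

Under FIXED-DEAD boundary, generation 1:
##.......
##.....##
.#....###
....#####
.#.#.###.
..###....
Population = 23

Comparison: toroidal=23, fixed-dead=23 -> same

Answer: same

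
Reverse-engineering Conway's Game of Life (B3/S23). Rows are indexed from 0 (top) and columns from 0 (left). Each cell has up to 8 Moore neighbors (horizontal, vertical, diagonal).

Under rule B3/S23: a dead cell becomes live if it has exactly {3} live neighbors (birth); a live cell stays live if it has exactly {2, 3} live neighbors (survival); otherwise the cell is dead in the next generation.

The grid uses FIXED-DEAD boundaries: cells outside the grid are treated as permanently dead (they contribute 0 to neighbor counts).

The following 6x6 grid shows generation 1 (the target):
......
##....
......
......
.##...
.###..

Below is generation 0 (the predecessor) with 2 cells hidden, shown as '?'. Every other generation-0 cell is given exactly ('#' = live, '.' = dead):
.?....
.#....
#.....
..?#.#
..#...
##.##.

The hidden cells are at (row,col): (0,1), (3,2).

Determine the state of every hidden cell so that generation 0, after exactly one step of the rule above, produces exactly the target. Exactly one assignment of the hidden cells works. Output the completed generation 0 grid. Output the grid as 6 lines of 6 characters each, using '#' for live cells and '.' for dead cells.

Hidden generation-0 cells (in order): (0,1), (3,2).
A hidden cell only influences target cells in its own 3x3 neighborhood. Try each of the 2^2 = 4 assignments, step the completed generation 0 forward once under B3/S23, and compare with the target:
  (0,1)=. (3,2)=. -> step gives (1,0)='.' but target has '#' -> reject
  (0,1)=. (3,2)=# -> step gives (1,0)='.' but target has '#' -> reject
  (0,1)=# (3,2)=. -> step reproduces the target at every cell -> ACCEPT
  (0,1)=# (3,2)=# -> step gives (2,1)='#' but target has '.' -> reject
Unique solution: (0,1)=live, (3,2)=dead.
Check: live-neighbor counts of every cell in the completed generation 0:
212000
322000
122121
122120
233442
123211
Applying B3/S23 to generation 0 with these counts gives:
......
##....
......
......
.##...
.###..
which matches the target exactly.

Answer: .#....
.#....
#.....
...#.#
..#...
##.##.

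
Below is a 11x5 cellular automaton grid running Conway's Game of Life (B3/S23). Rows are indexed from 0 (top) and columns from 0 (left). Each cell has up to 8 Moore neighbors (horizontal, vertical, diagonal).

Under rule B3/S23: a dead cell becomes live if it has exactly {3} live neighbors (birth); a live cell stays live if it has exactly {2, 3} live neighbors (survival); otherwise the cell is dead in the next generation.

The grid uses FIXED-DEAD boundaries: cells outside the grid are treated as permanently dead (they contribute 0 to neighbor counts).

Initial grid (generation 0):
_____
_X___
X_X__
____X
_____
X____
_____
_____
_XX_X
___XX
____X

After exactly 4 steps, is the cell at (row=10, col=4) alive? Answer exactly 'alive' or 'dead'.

Answer: alive

Derivation:
Simulating step by step:
Generation 0 (given above): 11 live cells
Generation 1: 8 live cells
_____
_X___
_X___
_____
_____
_____
_____
_____
__X_X
__X_X
___XX
Generation 2: 4 live cells
_____
_____
_____
_____
_____
_____
_____
_____
_____
__X_X
___XX
Generation 3: 3 live cells
_____
_____
_____
_____
_____
_____
_____
_____
_____
____X
___XX
Generation 4: 4 live cells
_____
_____
_____
_____
_____
_____
_____
_____
_____
___XX
___XX

Cell (10,4) at generation 4: 1 -> alive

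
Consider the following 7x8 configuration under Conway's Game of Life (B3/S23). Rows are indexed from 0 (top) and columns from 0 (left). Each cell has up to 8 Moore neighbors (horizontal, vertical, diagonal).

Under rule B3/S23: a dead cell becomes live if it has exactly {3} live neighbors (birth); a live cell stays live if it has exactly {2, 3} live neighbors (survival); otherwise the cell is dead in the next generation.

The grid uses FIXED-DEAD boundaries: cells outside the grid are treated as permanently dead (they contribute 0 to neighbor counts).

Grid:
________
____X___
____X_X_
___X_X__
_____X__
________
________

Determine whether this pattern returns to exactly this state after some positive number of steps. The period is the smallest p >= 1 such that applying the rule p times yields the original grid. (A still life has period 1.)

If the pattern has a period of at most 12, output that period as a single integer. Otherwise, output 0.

Answer: 2

Derivation:
Simulating and comparing each generation to the original:
Gen 0 (original, given above): 6 live cells
Gen 1: 6 live cells, differs from original
Gen 2: 6 live cells, MATCHES original -> period = 2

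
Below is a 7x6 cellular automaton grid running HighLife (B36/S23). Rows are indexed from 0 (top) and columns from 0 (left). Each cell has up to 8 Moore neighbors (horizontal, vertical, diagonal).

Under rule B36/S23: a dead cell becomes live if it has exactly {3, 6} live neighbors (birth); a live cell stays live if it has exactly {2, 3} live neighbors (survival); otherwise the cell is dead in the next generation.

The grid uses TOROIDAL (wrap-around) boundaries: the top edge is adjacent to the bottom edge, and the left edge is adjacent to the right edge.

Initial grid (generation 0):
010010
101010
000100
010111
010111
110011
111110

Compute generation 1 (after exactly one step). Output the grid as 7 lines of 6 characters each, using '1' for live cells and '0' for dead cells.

Answer: 000110
011011
110000
000001
010000
001100
000001

Derivation:
Simulating step by step:
Generation 0 (given above): 23 live cells
Generation 1: 13 live cells
(generation 1 grid is the final answer)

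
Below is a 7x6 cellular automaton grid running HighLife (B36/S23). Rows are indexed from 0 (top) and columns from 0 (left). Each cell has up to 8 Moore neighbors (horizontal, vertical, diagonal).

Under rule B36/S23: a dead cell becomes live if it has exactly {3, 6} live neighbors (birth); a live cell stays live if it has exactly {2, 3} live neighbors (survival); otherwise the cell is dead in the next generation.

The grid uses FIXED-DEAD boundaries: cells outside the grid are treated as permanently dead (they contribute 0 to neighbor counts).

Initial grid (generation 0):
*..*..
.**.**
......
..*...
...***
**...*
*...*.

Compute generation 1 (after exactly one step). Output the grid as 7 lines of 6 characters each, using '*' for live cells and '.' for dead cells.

Answer: .****.
.****.
.***..
...**.
.*****
**.*.*
**....

Derivation:
Simulating step by step:
Generation 0 (given above): 15 live cells
Generation 1: 24 live cells
(generation 1 grid is the final answer)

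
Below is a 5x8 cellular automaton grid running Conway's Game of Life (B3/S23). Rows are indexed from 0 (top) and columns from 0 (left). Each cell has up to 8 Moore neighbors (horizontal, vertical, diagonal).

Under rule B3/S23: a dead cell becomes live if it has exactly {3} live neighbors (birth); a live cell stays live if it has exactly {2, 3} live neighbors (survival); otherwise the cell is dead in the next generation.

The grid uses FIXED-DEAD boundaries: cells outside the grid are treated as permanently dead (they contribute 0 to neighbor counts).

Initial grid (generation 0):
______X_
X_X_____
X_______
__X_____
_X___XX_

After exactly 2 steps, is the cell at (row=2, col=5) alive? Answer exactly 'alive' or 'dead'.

Simulating step by step:
Generation 0 (given above): 8 live cells
Generation 1: 2 live cells
________
_X______
________
_X______
________
Generation 2: 0 live cells
________
________
________
________
________

Cell (2,5) at generation 2: 0 -> dead

Answer: dead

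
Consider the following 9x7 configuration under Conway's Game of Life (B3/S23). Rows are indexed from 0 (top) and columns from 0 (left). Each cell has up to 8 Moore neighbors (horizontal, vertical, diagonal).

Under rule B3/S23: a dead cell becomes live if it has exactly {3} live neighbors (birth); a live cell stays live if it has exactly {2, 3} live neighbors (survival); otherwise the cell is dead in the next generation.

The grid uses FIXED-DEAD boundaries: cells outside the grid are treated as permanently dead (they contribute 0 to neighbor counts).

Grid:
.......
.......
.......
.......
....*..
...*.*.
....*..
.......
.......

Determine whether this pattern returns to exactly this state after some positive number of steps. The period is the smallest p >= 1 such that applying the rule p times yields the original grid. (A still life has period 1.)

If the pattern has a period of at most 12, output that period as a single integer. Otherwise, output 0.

Answer: 1

Derivation:
Simulating and comparing each generation to the original:
Gen 0 (original, given above): 4 live cells
Gen 1: 4 live cells, MATCHES original -> period = 1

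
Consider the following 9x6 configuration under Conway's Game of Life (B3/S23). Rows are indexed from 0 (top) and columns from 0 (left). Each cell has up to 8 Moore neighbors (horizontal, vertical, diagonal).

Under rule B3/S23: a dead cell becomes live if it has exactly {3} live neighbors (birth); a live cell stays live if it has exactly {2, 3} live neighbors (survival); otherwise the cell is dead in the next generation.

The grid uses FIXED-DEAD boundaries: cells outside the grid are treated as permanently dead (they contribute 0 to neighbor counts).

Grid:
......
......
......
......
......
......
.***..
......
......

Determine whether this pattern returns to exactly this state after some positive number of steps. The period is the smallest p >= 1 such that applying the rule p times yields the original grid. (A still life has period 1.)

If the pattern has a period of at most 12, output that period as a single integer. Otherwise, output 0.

Answer: 2

Derivation:
Simulating and comparing each generation to the original:
Gen 0 (original, given above): 3 live cells
Gen 1: 3 live cells, differs from original
Gen 2: 3 live cells, MATCHES original -> period = 2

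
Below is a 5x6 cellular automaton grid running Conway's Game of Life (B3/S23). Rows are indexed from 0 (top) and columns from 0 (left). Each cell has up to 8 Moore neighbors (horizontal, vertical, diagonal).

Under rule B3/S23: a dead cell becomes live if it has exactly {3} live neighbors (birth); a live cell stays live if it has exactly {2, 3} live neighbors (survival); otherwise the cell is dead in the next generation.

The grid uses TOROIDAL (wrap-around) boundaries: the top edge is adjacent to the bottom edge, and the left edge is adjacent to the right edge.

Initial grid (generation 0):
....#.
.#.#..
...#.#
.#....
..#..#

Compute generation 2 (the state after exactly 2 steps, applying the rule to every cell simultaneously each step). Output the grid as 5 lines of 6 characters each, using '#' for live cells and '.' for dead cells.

Answer: ..#.#.
.##..#
..#.#.
.#.#..
.##.##

Derivation:
Simulating step by step:
Generation 0 (given above): 8 live cells
Generation 1: 10 live cells
..###.
..##..
#...#.
#.#.#.
......
Generation 2: 13 live cells
(generation 2 grid is the final answer)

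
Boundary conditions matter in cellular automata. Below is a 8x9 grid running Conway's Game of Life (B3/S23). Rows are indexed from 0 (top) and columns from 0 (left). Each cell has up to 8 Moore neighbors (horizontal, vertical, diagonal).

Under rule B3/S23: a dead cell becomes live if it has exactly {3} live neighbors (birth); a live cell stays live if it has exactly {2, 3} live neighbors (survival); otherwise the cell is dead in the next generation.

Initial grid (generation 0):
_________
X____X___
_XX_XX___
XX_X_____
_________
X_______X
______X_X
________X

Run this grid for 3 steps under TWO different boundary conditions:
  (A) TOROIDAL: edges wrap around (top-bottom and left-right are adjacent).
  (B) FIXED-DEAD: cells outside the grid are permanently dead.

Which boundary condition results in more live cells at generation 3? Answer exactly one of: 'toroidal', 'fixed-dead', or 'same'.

Answer: toroidal

Derivation:
Under TOROIDAL boundary, generation 3:
_________
_________
X________
X_X_____X
XXX___X_X
_X______X
_________
_________
Population = 11

Under FIXED-DEAD boundary, generation 3:
_________
_________
_X_______
X________
XX_______
_X_______
_________
_________
Population = 5

Comparison: toroidal=11, fixed-dead=5 -> toroidal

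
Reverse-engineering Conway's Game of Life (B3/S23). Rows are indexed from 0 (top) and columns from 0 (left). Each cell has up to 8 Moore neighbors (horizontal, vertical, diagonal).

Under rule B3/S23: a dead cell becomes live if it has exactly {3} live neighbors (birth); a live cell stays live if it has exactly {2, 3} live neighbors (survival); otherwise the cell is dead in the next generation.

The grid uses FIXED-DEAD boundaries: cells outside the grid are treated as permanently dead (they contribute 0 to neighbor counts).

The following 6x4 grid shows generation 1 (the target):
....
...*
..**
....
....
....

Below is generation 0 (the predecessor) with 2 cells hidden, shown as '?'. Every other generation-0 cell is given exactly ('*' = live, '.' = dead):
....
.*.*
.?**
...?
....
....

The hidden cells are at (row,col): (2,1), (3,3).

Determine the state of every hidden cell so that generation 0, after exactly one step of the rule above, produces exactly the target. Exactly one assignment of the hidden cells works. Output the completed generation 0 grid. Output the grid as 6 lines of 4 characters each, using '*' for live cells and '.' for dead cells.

Answer: ....
.*.*
..**
....
....
....

Derivation:
Hidden generation-0 cells (in order): (2,1), (3,3).
A hidden cell only influences target cells in its own 3x3 neighborhood. Try each of the 2^2 = 4 assignments, step the completed generation 0 forward once under B3/S23, and compare with the target:
  (2,1)=. (3,3)=. -> step reproduces the target at every cell -> ACCEPT
  (2,1)=. (3,3)=* -> step gives (2,2)='.' but target has '*' -> reject
  (2,1)=* (3,3)=. -> step gives (1,1)='*' but target has '.' -> reject
  (2,1)=* (3,3)=* -> step gives (1,1)='*' but target has '.' -> reject
Unique solution: (2,1)=dead, (3,3)=dead.
Check: live-neighbor counts of every cell in the completed generation 0:
1121
1142
1232
0122
0000
0000
Applying B3/S23 to generation 0 with these counts gives:
....
...*
..**
....
....
....
which matches the target exactly.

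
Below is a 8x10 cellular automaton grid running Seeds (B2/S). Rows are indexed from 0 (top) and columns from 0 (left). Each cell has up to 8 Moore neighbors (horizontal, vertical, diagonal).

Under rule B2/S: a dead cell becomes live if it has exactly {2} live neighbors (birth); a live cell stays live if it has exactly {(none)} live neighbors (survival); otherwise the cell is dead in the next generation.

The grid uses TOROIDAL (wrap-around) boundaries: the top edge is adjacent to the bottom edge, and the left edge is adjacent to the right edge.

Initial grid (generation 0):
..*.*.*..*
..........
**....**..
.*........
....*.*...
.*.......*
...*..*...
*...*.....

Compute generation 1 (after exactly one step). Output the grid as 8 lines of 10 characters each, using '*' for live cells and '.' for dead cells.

Answer: **........
..**....**
..*.......
..*.......
.**..*....
*.***.**..
.**.**...*
.**...**.*

Derivation:
Simulating step by step:
Generation 0 (given above): 17 live cells
Generation 1: 27 live cells
(generation 1 grid is the final answer)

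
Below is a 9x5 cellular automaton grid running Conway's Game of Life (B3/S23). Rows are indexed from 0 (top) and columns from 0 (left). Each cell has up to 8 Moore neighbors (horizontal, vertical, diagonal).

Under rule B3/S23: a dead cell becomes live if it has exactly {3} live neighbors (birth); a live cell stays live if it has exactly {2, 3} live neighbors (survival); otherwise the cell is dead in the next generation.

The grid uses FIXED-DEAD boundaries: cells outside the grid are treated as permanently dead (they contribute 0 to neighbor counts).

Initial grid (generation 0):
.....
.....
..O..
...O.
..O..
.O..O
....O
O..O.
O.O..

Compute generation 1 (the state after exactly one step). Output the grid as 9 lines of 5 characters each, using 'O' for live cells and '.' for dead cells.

Simulating step by step:
Generation 0 (given above): 10 live cells
Generation 1: 10 live cells
(generation 1 grid is the final answer)

Answer: .....
.....
.....
..OO.
..OO.
...O.
...OO
.O.O.
.O...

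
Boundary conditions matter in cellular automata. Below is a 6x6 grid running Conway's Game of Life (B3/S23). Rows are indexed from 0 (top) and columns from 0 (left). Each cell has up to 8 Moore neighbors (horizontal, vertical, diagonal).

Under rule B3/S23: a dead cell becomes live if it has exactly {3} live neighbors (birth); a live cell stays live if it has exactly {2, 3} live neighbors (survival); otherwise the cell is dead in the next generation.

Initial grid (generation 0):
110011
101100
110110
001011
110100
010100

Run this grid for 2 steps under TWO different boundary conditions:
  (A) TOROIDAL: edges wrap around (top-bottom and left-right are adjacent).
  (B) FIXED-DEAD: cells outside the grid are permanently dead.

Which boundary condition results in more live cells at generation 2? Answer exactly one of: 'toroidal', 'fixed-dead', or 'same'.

Under TOROIDAL boundary, generation 2:
000010
000001
000000
010001
101010
001100
Population = 9

Under FIXED-DEAD boundary, generation 2:
011110
101101
000011
110010
111000
111000
Population = 19

Comparison: toroidal=9, fixed-dead=19 -> fixed-dead

Answer: fixed-dead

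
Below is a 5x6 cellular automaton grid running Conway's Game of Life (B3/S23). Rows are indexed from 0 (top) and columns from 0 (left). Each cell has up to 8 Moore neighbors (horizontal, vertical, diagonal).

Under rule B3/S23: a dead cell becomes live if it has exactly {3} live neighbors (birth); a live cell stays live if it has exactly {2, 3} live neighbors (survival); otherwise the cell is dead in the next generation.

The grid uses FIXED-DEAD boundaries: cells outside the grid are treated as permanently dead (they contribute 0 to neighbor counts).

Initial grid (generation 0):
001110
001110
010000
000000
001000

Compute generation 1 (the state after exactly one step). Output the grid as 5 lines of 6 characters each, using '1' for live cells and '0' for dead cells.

Answer: 001010
010010
001100
000000
000000

Derivation:
Simulating step by step:
Generation 0 (given above): 8 live cells
Generation 1: 6 live cells
(generation 1 grid is the final answer)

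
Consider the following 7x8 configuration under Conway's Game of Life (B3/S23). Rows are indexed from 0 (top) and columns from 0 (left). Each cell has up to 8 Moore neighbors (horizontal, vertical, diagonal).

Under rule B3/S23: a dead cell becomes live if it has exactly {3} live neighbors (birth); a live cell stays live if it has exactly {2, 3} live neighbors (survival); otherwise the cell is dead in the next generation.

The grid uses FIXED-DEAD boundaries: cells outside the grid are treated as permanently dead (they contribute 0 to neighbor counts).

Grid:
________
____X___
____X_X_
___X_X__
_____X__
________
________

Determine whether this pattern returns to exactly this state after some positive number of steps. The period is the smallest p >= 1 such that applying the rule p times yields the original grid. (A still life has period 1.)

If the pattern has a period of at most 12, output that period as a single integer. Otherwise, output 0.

Simulating and comparing each generation to the original:
Gen 0 (original, given above): 6 live cells
Gen 1: 6 live cells, differs from original
Gen 2: 6 live cells, MATCHES original -> period = 2

Answer: 2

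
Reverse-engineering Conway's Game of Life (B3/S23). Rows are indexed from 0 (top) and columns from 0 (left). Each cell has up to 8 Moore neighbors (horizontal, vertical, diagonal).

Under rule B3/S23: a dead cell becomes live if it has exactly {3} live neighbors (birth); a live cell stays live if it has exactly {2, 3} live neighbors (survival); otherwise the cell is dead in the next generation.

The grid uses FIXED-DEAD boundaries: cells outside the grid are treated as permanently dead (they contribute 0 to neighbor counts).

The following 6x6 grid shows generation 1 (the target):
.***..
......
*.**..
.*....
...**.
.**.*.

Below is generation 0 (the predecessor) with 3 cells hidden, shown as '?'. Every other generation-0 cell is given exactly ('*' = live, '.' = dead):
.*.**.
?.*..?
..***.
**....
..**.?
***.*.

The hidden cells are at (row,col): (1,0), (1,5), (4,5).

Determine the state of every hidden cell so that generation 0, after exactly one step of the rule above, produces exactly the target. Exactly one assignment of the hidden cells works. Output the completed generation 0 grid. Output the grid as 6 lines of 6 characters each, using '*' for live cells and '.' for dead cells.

Hidden generation-0 cells (in order): (1,0), (1,5), (4,5).
A hidden cell only influences target cells in its own 3x3 neighborhood. Try each of the 2^3 = 8 assignments, step the completed generation 0 forward once under B3/S23, and compare with the target:
  (1,0)=. (1,5)=. (4,5)=. -> step gives (0,1)='.' but target has '*' -> reject
  (1,0)=. (1,5)=. (4,5)=* -> step gives (0,1)='.' but target has '*' -> reject
  (1,0)=. (1,5)=* (4,5)=. -> step gives (0,1)='.' but target has '*' -> reject
  (1,0)=. (1,5)=* (4,5)=* -> step gives (0,1)='.' but target has '*' -> reject
  (1,0)=* (1,5)=. (4,5)=. -> step gives (3,4)='*' but target has '.' -> reject
  (1,0)=* (1,5)=. (4,5)=* -> step reproduces the target at every cell -> ACCEPT
  (1,0)=* (1,5)=* (4,5)=. -> step gives (0,4)='*' but target has '.' -> reject
  (1,0)=* (1,5)=* (4,5)=* -> step gives (0,4)='*' but target has '.' -> reject
Unique solution: (1,0)=live, (1,5)=dead, (4,5)=live.
Check: live-neighbor counts of every cell in the completed generation 0:
223211
144642
353311
135542
464331
133422
Applying B3/S23 to generation 0 with these counts gives:
.***..
......
*.**..
.*....
...**.
.**.*.
which matches the target exactly.

Answer: .*.**.
*.*...
..***.
**....
..**.*
***.*.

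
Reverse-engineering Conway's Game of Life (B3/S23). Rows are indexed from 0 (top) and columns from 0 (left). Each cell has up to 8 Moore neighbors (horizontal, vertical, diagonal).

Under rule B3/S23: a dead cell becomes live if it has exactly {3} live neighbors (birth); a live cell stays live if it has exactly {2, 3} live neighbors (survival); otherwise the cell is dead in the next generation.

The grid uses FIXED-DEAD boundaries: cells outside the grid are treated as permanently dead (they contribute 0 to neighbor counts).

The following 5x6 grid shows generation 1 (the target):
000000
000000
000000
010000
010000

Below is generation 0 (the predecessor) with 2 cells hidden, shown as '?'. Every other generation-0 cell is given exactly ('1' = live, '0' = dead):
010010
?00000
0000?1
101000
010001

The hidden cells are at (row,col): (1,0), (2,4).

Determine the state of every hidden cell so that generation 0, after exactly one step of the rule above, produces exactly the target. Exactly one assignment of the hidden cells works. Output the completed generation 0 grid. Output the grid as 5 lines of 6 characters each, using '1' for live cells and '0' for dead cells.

Hidden generation-0 cells (in order): (1,0), (2,4).
A hidden cell only influences target cells in its own 3x3 neighborhood. Try each of the 2^2 = 4 assignments, step the completed generation 0 forward once under B3/S23, and compare with the target:
  (1,0)=0 (2,4)=0 -> step reproduces the target at every cell -> ACCEPT
  (1,0)=0 (2,4)=1 -> step gives (1,4)='1' but target has '0' -> reject
  (1,0)=1 (2,4)=0 -> step gives (2,1)='1' but target has '0' -> reject
  (1,0)=1 (2,4)=1 -> step gives (1,4)='1' but target has '0' -> reject
Unique solution: (1,0)=dead, (2,4)=dead.
Check: live-neighbor counts of every cell in the completed generation 0:
101101
111122
121110
131122
222110
Applying B3/S23 to generation 0 with these counts gives:
000000
000000
000000
010000
010000
which matches the target exactly.

Answer: 010010
000000
000001
101000
010001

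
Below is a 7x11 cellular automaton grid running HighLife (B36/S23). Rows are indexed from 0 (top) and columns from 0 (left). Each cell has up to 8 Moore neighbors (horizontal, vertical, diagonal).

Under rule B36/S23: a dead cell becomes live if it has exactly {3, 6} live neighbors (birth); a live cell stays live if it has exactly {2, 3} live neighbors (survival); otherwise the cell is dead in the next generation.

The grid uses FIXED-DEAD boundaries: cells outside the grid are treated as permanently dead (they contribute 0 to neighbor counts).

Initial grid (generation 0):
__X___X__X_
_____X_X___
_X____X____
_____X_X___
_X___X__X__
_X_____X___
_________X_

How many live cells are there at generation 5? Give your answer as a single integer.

Answer: 9

Derivation:
Simulating step by step:
Generation 0 (given above): 15 live cells
Generation 1: 10 live cells
______X____
_____X_X___
_____X_X___
_____X_X___
_______XX__
________X__
___________
Generation 2: 14 live cells
______X____
_____X_X___
____XXXXX__
_______X___
______XXX__
_______XX__
___________
Generation 3: 11 live cells
______X____
____X_X_X__
____XX__X__
______X____
______X____
______X_X__
___________
Generation 4: 11 live cells
_____X_X___
____X_X____
____X_X____
______XX___
_____XX____
_______X___
___________
Generation 5: 9 live cells
_____XX____
____X_XX___
______X____
_______X___
_____X_____
______X____
___________
Population at generation 5: 9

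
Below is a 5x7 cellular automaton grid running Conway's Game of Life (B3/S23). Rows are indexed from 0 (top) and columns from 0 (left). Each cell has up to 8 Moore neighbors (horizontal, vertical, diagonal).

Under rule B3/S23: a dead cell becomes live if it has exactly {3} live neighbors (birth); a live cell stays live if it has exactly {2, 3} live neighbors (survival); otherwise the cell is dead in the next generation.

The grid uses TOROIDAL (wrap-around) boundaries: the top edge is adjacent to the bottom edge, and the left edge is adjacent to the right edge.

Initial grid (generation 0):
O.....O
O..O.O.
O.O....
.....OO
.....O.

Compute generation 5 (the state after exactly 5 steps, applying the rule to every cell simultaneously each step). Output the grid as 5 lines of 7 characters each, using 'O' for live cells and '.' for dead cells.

Simulating step by step:
Generation 0 (given above): 10 live cells
Generation 1: 12 live cells
O...OO.
O......
OO..OO.
.....OO
O....O.
Generation 2: 11 live cells
OO..OO.
O......
OO..OO.
.O.....
O......
Generation 3: 9 live cells
OO.....
.......
OO....O
.O....O
O.....O
Generation 4: 9 live cells
OO....O
......O
.O....O
.O...O.
......O
Generation 5: 12 live cells
(generation 5 grid is the final answer)

Answer: .....OO
.O...OO
.....OO
.....OO
.O...OO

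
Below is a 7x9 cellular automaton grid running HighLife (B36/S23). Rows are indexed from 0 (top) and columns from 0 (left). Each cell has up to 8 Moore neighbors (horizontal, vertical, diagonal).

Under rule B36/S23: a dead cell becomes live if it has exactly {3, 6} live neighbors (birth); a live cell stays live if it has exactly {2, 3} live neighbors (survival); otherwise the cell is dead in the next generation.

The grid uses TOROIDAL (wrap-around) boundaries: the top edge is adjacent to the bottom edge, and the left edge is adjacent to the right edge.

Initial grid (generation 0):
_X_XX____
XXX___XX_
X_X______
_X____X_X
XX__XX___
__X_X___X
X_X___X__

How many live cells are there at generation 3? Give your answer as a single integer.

Answer: 25

Derivation:
Simulating step by step:
Generation 0 (given above): 23 live cells
Generation 1: 27 live cells
___X_XXXX
X_______X
_XX___X__
__X__X__X
_XXXXX_XX
__X_X___X
X_X_XX___
Generation 2: 27 live cells
_X_X_XXX_
XXX__X__X
_XX____XX
_____X__X
_X___XXXX
______XXX
XXX______
Generation 3: 25 live cells
X_XXXXXX_
___XXX___
X_X___XX_
_XX__X_X_
_____X___
__X__X___
XXX__X___
Population at generation 3: 25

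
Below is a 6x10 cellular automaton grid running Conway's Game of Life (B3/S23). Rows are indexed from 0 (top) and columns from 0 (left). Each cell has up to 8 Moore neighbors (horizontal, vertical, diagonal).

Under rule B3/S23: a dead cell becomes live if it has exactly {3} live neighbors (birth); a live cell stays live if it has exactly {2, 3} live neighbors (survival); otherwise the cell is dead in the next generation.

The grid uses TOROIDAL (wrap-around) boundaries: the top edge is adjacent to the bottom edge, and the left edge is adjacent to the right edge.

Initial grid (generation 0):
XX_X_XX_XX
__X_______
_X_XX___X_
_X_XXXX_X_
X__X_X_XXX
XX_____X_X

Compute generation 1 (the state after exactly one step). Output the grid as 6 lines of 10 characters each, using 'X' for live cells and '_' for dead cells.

Simulating step by step:
Generation 0 (given above): 28 live cells
Generation 1: 13 live cells
(generation 1 grid is the final answer)

Answer: ______XXX_
_____X_XX_
_X_____X__
_X____X___
___X_X____
_____X____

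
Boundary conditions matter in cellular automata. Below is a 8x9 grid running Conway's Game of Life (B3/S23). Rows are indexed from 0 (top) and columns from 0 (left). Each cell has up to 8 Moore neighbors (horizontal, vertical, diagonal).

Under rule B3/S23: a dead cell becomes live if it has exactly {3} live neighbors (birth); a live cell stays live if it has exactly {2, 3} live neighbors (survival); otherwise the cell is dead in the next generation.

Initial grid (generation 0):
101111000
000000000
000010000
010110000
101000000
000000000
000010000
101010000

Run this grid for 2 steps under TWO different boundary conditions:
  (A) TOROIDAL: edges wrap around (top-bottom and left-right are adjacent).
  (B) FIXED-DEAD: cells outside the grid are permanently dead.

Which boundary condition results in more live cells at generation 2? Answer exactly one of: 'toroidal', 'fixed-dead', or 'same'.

Answer: toroidal

Derivation:
Under TOROIDAL boundary, generation 2:
000111000
000001000
000001000
010000000
010010000
000100000
000000000
001010000
Population = 11

Under FIXED-DEAD boundary, generation 2:
000010000
000001000
000001000
010000000
010010000
000100000
000000000
000000000
Population = 7

Comparison: toroidal=11, fixed-dead=7 -> toroidal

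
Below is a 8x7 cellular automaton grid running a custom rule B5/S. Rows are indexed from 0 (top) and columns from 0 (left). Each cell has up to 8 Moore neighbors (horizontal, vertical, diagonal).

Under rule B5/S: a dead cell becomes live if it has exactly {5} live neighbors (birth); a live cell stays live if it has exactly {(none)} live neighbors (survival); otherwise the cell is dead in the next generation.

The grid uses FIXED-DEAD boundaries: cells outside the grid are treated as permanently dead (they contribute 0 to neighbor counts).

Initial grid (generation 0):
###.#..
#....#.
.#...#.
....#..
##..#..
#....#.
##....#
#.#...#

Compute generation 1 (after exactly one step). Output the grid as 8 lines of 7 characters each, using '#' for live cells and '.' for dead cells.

Simulating step by step:
Generation 0 (given above): 20 live cells
Generation 1: 2 live cells
(generation 1 grid is the final answer)

Answer: .......
.#.....
.......
.......
.......
.#.....
.......
.......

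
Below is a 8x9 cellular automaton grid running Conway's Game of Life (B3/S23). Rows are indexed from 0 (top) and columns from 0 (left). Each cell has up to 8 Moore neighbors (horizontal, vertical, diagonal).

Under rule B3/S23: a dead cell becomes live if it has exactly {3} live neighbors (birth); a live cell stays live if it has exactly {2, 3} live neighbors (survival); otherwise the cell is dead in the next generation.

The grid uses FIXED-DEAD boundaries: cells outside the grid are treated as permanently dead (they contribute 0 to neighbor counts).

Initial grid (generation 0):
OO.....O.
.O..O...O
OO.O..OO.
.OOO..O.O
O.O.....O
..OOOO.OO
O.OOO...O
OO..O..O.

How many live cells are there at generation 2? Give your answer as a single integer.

Simulating step by step:
Generation 0 (given above): 34 live cells
Generation 1: 26 live cells
OO.......
......O.O
O..OOOO.O
...O..O.O
.....OO.O
.....O.OO
O.....O.O
OOO.O....
Generation 2: 21 live cells
.........
OO..O.O..
...OO.O.O
...O....O
....OO..O
.....O..O
O....OO.O
OO.......
Population at generation 2: 21

Answer: 21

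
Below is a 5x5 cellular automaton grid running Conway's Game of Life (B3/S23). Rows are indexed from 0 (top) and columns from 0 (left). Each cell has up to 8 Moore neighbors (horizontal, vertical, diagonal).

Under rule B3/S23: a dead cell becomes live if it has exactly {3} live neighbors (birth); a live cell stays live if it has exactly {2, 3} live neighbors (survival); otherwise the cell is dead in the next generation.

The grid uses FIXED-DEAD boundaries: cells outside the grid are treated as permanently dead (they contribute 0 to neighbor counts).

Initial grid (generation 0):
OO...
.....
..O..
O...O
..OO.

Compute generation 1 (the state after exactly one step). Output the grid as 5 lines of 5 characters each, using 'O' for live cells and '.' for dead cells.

Simulating step by step:
Generation 0 (given above): 7 live cells
Generation 1: 4 live cells
(generation 1 grid is the final answer)

Answer: .....
.O...
.....
.OO..
...O.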